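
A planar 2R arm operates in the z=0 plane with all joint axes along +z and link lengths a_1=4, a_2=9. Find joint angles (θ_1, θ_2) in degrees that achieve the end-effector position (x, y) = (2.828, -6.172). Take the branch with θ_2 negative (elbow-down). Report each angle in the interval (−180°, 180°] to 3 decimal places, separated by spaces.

44.991 -134.997

cos θ_2 = (46.0912−4²−9²)/(2·4·9) = -0.7071; θ_2 = -134.9968° (elbow-down)
β = atan2(-6.1720,2.8280) = -65.3828°; ψ = atan2(-6.3643,-2.3636) = -110.3742°
θ_1 = β − ψ = 44.9913°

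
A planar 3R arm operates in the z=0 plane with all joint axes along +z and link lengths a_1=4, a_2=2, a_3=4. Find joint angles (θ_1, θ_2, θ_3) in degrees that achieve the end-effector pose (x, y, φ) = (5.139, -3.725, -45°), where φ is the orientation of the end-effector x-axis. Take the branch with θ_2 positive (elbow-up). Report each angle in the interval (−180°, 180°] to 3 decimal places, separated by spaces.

wrist centre = target − a_3·(cos φ, sin φ) = (2.3106, -0.8966)
cos θ_2 = (6.1426−4²−2²)/(2·4·2) = -0.8661; θ_2 = 150.0072° (elbow-up)
β = atan2(-0.8966,2.3106) = -21.2078°; ψ = atan2(0.9998,2.2678) = 23.7906°
θ_1 = β − ψ = -44.9983°
θ_3 = φ − θ_1 − θ_2 = -150.0089° (wrapped to (-180°,180°])

-44.998 150.007 -150.009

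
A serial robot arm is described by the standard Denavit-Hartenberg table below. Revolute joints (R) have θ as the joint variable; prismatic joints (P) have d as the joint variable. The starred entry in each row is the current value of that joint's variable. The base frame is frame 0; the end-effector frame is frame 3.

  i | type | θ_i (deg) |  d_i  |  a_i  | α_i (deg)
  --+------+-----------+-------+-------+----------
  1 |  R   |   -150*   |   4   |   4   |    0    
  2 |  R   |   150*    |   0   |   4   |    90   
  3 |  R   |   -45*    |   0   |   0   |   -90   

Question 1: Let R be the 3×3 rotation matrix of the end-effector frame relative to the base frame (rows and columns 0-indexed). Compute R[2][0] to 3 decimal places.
End-effector x-axis (col 0 of R) = (0.7071,-0.0000,-0.7071)
R[2][0] = -0.7071

-0.707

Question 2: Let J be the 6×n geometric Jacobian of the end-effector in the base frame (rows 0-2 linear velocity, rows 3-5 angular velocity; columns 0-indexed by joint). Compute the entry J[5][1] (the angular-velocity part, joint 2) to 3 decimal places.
1.000

axis z_1 = (0.0000,0.0000,1.0000); lever o_n−o_1 = (4.0000,0.0000,0.0000)
cross product → J_v[:, 1] = (0.0000,4.0000,0.0000)
J_ω[:, 1] = z_1
entry J[5][1] = 1.0000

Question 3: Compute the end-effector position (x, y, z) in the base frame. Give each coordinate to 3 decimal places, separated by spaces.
0.536 -2.000 4.000

after link 1: o_1 = (-3.4641, -2.0000, 4.0000)
after link 2: o_2 = (0.5359, -2.0000, 4.0000)
after link 3: o_3 = (0.5359, -2.0000, 4.0000)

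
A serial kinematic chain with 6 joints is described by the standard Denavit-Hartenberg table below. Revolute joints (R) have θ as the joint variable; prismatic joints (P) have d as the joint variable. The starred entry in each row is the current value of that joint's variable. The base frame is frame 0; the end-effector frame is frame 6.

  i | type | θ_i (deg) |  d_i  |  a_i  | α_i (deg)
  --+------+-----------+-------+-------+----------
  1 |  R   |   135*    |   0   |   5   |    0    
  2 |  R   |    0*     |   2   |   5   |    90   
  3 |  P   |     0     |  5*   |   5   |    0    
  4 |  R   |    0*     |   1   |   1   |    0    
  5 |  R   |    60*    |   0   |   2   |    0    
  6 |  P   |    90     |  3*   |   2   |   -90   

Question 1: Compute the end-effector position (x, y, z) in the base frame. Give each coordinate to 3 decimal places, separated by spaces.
after link 1: o_1 = (-3.5355, 3.5355, 0.0000)
after link 2: o_2 = (-7.0711, 7.0711, 2.0000)
after link 3: o_3 = (-7.0711, 14.1421, 2.0000)
after link 4: o_4 = (-7.0711, 15.5563, 2.0000)
after link 5: o_5 = (-7.7782, 16.2635, 3.7321)
after link 6: o_6 = (-4.4321, 17.1600, 4.7321)

-4.432 17.160 4.732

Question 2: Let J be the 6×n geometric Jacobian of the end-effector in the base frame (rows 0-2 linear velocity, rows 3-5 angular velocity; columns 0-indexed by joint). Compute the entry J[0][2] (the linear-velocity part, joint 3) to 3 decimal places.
0.707

prismatic axis z_2 = (0.7071,0.7071,0.0000)
J_v[:, 2] = z_2; J_ω[:, 2] = (0,0,0)
entry J[0][2] = 0.7071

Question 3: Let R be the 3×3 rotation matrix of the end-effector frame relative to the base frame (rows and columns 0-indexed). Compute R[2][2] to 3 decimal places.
-0.866

End-effector z-axis (col 2 of R) = (0.3536,-0.3536,-0.8660)
R[2][2] = -0.8660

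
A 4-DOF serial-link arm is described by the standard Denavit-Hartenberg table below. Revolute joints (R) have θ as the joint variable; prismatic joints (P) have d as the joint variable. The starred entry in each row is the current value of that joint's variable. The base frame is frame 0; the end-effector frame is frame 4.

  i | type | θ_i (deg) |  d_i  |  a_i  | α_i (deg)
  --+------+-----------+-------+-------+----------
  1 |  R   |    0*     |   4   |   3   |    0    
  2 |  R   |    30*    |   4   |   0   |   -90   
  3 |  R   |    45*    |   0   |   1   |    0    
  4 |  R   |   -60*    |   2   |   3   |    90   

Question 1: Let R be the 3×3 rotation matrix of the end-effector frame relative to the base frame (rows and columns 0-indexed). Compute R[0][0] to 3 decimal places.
0.837

End-effector x-axis (col 0 of R) = (0.8365,0.4830,0.2588)
R[0][0] = 0.8365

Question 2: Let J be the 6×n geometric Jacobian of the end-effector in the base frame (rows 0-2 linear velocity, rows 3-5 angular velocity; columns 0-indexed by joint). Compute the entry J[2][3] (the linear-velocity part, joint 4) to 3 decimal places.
axis z_3 = (-0.5000,0.8660,0.0000); lever o_n−o_3 = (1.5095,3.1809,0.7765)
cross product → J_v[:, 3] = (0.6724,0.3882,-2.8978)
J_ω[:, 3] = z_3
entry J[2][3] = -2.8978

-2.898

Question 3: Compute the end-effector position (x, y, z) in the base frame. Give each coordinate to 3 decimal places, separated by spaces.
after link 1: o_1 = (3.0000, 0.0000, 4.0000)
after link 2: o_2 = (3.0000, 0.0000, 8.0000)
after link 3: o_3 = (3.6124, 0.3536, 7.2929)
after link 4: o_4 = (5.1219, 3.5345, 8.0694)

5.122 3.534 8.069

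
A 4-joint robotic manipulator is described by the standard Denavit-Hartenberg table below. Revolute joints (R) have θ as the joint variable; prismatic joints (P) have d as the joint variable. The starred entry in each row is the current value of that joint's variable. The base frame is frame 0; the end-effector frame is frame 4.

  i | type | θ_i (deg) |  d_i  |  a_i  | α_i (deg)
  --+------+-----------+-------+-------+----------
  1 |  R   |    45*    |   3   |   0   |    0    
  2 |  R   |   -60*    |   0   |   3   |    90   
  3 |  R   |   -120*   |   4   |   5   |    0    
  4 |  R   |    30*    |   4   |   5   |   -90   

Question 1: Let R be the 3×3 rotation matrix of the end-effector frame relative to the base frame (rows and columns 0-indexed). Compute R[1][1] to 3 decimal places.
End-effector y-axis (col 1 of R) = (0.2588,0.9659,-0.0000)
R[1][1] = 0.9659

0.966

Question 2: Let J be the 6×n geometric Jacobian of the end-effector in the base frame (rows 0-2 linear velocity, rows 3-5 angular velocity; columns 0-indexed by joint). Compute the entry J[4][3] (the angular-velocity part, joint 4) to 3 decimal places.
axis z_3 = (-0.2588,-0.9659,0.0000); lever o_n−o_3 = (-1.0353,-3.8637,-5.0000)
cross product → J_v[:, 3] = (4.8296,-1.2941,0.0000)
J_ω[:, 3] = z_3
entry J[4][3] = -0.9659

-0.966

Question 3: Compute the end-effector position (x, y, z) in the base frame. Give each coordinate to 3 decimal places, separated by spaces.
after link 1: o_1 = (0.0000, 0.0000, 3.0000)
after link 2: o_2 = (2.8978, -0.7765, 3.0000)
after link 3: o_3 = (-0.5523, -3.9931, -1.3301)
after link 4: o_4 = (-1.5876, -7.8568, -6.3301)

-1.588 -7.857 -6.330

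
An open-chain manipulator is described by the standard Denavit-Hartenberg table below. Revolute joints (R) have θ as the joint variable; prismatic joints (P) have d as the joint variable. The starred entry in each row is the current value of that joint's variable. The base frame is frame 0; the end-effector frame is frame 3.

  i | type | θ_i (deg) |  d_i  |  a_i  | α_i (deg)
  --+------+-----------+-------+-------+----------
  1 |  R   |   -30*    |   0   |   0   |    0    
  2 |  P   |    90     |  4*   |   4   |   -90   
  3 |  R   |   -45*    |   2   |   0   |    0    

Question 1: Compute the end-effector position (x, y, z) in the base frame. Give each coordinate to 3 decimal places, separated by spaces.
after link 1: o_1 = (0.0000, 0.0000, 0.0000)
after link 2: o_2 = (2.0000, 3.4641, 4.0000)
after link 3: o_3 = (0.2679, 4.4641, 4.0000)

0.268 4.464 4.000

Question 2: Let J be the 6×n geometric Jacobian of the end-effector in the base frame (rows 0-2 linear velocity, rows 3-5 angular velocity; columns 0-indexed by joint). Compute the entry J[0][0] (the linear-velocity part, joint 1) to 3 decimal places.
-4.464

axis z_0 = ẑ; lever o_n−o_0 = (0.2679,4.4641,4.0000)
cross product → J_v[:, 0] = (-4.4641,0.2679,0.0000)
J_ω[:, 0] = z_0
entry J[0][0] = -4.4641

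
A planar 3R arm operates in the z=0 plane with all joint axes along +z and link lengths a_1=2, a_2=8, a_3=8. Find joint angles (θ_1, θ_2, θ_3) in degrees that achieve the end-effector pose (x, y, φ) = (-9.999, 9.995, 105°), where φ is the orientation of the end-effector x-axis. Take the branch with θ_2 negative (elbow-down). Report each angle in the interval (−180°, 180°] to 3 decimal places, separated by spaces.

wrist centre = target − a_3·(cos φ, sin φ) = (-7.9284, 2.2676)
cos θ_2 = (68.0023−2²−8²)/(2·2·8) = 0.0001; θ_2 = -89.9960° (elbow-down)
β = atan2(2.2676,-7.9284) = 164.0391°; ψ = atan2(-8.0000,2.0006) = -75.9599°
θ_1 = β − ψ = 239.9990°
θ_3 = φ − θ_1 − θ_2 = -45.0031° (wrapped to (-180°,180°])

-120.001 -89.996 -45.003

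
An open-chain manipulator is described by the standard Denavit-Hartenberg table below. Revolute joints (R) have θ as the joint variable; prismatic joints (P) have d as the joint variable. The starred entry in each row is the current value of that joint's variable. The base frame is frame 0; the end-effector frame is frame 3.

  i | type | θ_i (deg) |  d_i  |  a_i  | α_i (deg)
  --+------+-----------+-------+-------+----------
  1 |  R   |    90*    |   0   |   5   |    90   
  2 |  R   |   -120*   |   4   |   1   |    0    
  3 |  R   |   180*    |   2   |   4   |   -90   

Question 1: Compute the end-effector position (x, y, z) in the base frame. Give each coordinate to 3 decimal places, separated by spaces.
after link 1: o_1 = (0.0000, 5.0000, 0.0000)
after link 2: o_2 = (4.0000, 4.5000, -0.8660)
after link 3: o_3 = (6.0000, 6.5000, 2.5981)

6.000 6.500 2.598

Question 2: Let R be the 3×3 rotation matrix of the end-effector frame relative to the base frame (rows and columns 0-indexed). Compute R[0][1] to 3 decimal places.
End-effector y-axis (col 1 of R) = (-1.0000,0.0000,-0.0000)
R[0][1] = -1.0000

-1.000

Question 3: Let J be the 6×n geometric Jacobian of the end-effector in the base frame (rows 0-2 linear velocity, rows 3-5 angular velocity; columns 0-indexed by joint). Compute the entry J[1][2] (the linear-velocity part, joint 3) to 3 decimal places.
-3.464

axis z_2 = (1.0000,-0.0000,0.0000); lever o_n−o_2 = (2.0000,2.0000,3.4641)
cross product → J_v[:, 2] = (-0.0000,-3.4641,2.0000)
J_ω[:, 2] = z_2
entry J[1][2] = -3.4641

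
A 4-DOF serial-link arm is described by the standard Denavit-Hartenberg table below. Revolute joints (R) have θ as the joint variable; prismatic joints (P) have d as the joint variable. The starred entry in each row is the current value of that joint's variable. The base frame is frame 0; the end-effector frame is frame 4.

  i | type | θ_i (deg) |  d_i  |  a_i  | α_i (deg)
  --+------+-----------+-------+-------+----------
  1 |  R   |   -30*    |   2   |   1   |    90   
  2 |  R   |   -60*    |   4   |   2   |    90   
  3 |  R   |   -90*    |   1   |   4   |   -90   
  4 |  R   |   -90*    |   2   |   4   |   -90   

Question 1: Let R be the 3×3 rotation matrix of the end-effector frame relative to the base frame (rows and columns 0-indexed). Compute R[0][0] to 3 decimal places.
-0.750

End-effector x-axis (col 0 of R) = (-0.7500,0.4330,-0.5000)
R[0][0] = -0.7500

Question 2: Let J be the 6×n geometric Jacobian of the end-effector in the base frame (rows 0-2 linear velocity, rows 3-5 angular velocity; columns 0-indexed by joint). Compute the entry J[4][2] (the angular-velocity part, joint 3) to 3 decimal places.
0.433

axis z_2 = (-0.7500,0.4330,-0.5000); lever o_n−o_2 = (-0.8840,5.1292,-4.2321)
cross product → J_v[:, 2] = (0.7321,-2.7321,-3.4641)
J_ω[:, 2] = z_2
entry J[4][2] = 0.4330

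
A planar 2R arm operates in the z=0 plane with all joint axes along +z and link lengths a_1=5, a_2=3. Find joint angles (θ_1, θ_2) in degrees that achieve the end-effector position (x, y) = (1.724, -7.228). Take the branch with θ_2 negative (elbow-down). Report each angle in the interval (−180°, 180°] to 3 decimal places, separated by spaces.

-60.000 -44.992

cos θ_2 = (55.2162−5²−3²)/(2·5·3) = 0.7072; θ_2 = -44.9920° (elbow-down)
β = atan2(-7.2280,1.7240) = -76.5846°; ψ = atan2(-2.1210,7.1216) = -16.5851°
θ_1 = β − ψ = -59.9996°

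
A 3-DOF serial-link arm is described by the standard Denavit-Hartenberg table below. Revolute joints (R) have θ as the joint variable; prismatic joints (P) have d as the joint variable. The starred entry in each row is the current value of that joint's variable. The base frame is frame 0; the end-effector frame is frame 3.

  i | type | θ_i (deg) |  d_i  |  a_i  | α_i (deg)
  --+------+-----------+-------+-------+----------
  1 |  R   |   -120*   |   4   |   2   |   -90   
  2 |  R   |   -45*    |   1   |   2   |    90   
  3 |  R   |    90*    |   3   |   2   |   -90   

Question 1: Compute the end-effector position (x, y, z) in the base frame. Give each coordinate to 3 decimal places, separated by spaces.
1.952 -2.620 7.536

after link 1: o_1 = (-1.0000, -1.7321, 4.0000)
after link 2: o_2 = (-0.8411, -3.4568, 5.4142)
after link 3: o_3 = (1.9516, -2.6197, 7.5355)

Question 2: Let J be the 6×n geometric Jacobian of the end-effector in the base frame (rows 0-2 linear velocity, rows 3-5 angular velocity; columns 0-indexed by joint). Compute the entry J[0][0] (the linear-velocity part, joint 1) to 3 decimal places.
axis z_0 = ẑ; lever o_n−o_0 = (1.9516,-2.6197,7.5355)
cross product → J_v[:, 0] = (2.6197,1.9516,-0.0000)
J_ω[:, 0] = z_0
entry J[0][0] = 2.6197

2.620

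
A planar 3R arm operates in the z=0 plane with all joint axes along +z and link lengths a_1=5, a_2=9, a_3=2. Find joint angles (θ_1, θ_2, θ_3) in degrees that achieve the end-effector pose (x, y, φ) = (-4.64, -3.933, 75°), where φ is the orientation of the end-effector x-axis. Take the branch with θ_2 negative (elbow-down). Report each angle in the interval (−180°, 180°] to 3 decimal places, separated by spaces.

-44.998 -120.002 -120.001

wrist centre = target − a_3·(cos φ, sin φ) = (-5.1576, -5.8649)
cos θ_2 = (60.9977−5²−9²)/(2·5·9) = -0.5000; θ_2 = -120.0017° (elbow-down)
β = atan2(-5.8649,-5.1576) = -131.3289°; ψ = atan2(-7.7941,0.4998) = -86.3311°
θ_1 = β − ψ = -44.9978°
θ_3 = φ − θ_1 − θ_2 = -120.0006° (wrapped to (-180°,180°])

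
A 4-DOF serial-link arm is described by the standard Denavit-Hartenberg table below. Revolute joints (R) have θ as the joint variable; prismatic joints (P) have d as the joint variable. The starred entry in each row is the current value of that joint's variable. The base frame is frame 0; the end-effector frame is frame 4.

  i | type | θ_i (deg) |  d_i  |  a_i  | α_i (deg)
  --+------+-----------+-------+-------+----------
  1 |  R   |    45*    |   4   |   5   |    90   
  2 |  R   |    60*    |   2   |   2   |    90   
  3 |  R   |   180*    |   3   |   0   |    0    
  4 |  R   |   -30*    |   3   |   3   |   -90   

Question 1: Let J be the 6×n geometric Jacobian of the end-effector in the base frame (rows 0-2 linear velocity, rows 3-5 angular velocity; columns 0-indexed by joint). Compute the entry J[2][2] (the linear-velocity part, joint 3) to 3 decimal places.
axis z_2 = (0.6124,0.6124,-0.5000); lever o_n−o_2 = (3.8163,1.6950,-5.2500)
cross product → J_v[:, 2] = (-2.3674,1.3068,-1.2990)
J_ω[:, 2] = z_2
entry J[2][2] = -1.2990

-1.299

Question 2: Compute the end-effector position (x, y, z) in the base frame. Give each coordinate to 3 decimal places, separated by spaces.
after link 1: o_1 = (3.5355, 3.5355, 4.0000)
after link 2: o_2 = (5.6569, 2.8284, 5.7321)
after link 3: o_3 = (7.4940, 4.6655, 4.2321)
after link 4: o_4 = (9.4732, 4.5234, 0.4821)

9.473 4.523 0.482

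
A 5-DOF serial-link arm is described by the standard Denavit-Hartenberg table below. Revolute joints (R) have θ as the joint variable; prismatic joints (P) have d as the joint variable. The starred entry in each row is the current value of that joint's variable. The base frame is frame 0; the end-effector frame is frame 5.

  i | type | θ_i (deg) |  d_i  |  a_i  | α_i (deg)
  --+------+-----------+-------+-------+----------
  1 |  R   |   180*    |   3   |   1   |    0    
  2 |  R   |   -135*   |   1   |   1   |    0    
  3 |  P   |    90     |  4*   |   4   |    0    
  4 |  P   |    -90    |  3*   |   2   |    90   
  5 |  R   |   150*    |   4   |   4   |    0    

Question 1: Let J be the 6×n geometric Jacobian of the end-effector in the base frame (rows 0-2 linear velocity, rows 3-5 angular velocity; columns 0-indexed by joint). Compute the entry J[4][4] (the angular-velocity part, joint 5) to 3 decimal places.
-0.707

axis z_4 = (0.7071,-0.7071,0.0000); lever o_n−o_4 = (0.3789,-5.2779,2.0000)
cross product → J_v[:, 4] = (-1.4142,-1.4142,-3.4641)
J_ω[:, 4] = z_4
entry J[4][4] = -0.7071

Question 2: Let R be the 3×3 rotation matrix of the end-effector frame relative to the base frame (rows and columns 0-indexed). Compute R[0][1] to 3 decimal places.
-0.354

End-effector y-axis (col 1 of R) = (-0.3536,-0.3536,-0.8660)
R[0][1] = -0.3536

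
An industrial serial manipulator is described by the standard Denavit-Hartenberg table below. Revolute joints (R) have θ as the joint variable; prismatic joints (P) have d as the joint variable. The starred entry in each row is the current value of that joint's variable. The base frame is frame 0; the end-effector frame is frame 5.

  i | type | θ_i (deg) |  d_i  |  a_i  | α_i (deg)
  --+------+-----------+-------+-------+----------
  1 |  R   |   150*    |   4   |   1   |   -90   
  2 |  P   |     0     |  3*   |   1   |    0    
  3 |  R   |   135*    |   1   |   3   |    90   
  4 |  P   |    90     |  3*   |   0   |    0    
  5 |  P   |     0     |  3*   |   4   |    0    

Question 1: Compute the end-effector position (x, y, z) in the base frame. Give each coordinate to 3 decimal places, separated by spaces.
-7.569 -4.868 -2.364

after link 1: o_1 = (-0.8660, 0.5000, 4.0000)
after link 2: o_2 = (-3.2321, -1.5981, 4.0000)
after link 3: o_3 = (-1.8949, -3.5248, 1.8787)
after link 4: o_4 = (-3.7321, -2.4641, -0.2426)
after link 5: o_5 = (-7.5692, -4.8675, -2.3640)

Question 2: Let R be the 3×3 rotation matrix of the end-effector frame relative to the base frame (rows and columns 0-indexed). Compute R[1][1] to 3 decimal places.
End-effector y-axis (col 1 of R) = (-0.6124,0.3536,0.7071)
R[1][1] = 0.3536

0.354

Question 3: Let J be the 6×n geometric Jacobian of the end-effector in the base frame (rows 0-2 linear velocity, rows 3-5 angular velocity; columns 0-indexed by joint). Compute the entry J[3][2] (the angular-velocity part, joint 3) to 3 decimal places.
-0.500

axis z_2 = (-0.5000,-0.8660,0.0000); lever o_n−o_2 = (-4.3371,-3.2695,-6.3640)
cross product → J_v[:, 2] = (5.5114,-3.1820,-2.1213)
J_ω[:, 2] = z_2
entry J[3][2] = -0.5000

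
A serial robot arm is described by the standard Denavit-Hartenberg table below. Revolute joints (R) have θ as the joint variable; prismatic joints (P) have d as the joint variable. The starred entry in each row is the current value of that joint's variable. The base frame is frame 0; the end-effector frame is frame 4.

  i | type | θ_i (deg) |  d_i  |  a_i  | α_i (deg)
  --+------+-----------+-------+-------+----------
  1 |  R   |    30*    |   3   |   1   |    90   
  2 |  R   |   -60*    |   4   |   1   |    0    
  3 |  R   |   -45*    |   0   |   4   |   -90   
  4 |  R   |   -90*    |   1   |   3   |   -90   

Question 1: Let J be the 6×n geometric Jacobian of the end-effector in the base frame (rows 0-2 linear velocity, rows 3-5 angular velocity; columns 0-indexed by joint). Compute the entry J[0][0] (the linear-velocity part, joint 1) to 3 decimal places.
axis z_0 = ẑ; lever o_n−o_0 = (4.7390,-5.3469,-1.9885)
cross product → J_v[:, 0] = (5.3469,4.7390,-0.0000)
J_ω[:, 0] = z_0
entry J[0][0] = 5.3469

5.347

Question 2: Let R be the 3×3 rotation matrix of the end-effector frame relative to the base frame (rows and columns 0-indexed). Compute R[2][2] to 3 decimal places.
End-effector z-axis (col 2 of R) = (-0.2241,-0.1294,-0.9659)
R[2][2] = -0.9659

-0.966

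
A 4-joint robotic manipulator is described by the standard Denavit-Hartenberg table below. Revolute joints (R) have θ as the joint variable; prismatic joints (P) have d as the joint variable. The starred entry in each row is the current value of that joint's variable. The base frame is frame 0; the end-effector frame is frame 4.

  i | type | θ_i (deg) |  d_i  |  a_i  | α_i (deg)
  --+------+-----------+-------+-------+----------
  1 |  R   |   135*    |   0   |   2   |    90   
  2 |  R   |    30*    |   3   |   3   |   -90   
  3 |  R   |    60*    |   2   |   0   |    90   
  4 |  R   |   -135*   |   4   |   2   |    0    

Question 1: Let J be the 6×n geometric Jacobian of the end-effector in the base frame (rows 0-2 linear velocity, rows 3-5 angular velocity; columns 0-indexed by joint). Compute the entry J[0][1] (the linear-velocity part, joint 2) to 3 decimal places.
2.394

axis z_1 = (0.7071,0.7071,0.0000); lever o_n−o_1 = (1.0832,7.7199,3.3858)
cross product → J_v[:, 1] = (2.3941,-2.3941,4.6928)
J_ω[:, 1] = z_1
entry J[0][1] = 2.3941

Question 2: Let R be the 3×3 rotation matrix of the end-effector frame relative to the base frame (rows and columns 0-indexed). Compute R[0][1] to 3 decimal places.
-0.900

End-effector y-axis (col 1 of R) = (-0.8995,0.0335,-0.4356)
R[0][1] = -0.8995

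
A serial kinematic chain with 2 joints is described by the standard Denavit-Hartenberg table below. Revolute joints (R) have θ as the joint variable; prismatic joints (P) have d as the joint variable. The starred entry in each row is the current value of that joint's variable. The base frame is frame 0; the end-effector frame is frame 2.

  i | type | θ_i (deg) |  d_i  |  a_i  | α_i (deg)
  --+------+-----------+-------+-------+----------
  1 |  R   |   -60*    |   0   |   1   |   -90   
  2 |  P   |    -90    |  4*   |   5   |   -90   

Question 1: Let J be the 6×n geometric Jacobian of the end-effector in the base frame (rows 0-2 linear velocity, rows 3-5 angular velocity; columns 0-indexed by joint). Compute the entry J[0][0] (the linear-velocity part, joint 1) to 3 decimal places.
axis z_0 = ẑ; lever o_n−o_0 = (3.9641,1.1340,5.0000)
cross product → J_v[:, 0] = (-1.1340,3.9641,0.0000)
J_ω[:, 0] = z_0
entry J[0][0] = -1.1340

-1.134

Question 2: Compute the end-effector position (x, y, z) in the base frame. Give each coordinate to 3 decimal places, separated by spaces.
3.964 1.134 5.000

after link 1: o_1 = (0.5000, -0.8660, 0.0000)
after link 2: o_2 = (3.9641, 1.1340, 5.0000)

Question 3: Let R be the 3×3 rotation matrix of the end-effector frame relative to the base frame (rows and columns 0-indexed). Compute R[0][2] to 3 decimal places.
0.500

End-effector z-axis (col 2 of R) = (0.5000,-0.8660,-0.0000)
R[0][2] = 0.5000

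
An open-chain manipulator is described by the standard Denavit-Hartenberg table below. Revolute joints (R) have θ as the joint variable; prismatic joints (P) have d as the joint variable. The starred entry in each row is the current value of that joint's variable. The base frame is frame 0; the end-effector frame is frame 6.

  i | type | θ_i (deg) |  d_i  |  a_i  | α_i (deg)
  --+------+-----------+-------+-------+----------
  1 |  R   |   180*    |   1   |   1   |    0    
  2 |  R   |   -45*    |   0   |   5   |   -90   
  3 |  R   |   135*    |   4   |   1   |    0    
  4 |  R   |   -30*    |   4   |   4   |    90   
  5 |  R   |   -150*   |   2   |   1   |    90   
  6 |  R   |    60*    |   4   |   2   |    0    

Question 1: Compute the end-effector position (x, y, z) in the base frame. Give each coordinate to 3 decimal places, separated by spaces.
-13.935 -1.864 -0.932

after link 1: o_1 = (-1.0000, 0.0000, 1.0000)
after link 2: o_2 = (-4.5355, 3.5355, 1.0000)
after link 3: o_3 = (-6.8640, 0.2071, 0.2929)
after link 4: o_4 = (-8.9603, -3.3534, -3.5708)
after link 5: o_5 = (-10.1313, -1.4753, -3.2519)
after link 6: o_6 = (-13.9348, -1.8637, -0.9319)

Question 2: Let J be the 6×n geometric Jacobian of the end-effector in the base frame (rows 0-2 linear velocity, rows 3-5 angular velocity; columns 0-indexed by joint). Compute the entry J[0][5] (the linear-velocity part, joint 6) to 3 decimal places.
axis z_5 = (-0.7039,-0.5209,0.4830); lever o_n−o_5 = (-3.8035,-0.3884,2.3201)
cross product → J_v[:, 5] = (-1.0209,-0.2039,-1.7077)
J_ω[:, 5] = z_5
entry J[0][5] = -1.0209

-1.021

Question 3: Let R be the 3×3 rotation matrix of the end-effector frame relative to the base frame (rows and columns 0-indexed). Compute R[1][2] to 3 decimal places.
-0.521

End-effector z-axis (col 2 of R) = (-0.7039,-0.5209,0.4830)
R[1][2] = -0.5209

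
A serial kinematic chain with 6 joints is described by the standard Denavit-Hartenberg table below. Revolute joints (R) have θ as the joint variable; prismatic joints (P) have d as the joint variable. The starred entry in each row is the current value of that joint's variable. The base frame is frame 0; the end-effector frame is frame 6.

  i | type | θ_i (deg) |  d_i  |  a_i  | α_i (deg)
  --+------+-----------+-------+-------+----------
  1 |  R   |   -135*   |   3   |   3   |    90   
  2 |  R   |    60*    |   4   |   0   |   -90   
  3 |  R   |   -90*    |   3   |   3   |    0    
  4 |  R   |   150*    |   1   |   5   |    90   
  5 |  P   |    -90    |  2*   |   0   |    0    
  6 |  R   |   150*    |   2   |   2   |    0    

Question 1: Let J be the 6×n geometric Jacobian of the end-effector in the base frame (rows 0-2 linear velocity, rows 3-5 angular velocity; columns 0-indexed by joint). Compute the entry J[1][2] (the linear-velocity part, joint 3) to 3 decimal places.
-4.501

axis z_2 = (0.6124,0.6124,0.5000); lever o_n−o_2 = (1.3634,1.0860,8.4641)
cross product → J_v[:, 2] = (4.6402,-4.5015,-0.1699)
J_ω[:, 2] = z_2
entry J[1][2] = -4.5015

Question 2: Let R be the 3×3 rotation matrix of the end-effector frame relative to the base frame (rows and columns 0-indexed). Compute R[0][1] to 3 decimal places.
End-effector y-axis (col 1 of R) = (-0.0711,0.9896,-0.1250)
R[0][1] = -0.0711

-0.071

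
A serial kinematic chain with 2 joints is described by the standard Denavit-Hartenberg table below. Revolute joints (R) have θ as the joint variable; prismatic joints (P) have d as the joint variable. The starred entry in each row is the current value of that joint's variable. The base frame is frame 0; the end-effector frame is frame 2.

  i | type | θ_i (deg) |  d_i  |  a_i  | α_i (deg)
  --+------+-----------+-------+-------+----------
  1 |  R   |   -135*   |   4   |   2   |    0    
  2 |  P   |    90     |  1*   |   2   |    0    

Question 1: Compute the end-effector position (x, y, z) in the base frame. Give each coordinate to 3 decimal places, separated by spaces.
after link 1: o_1 = (-1.4142, -1.4142, 4.0000)
after link 2: o_2 = (0.0000, -2.8284, 5.0000)

0.000 -2.828 5.000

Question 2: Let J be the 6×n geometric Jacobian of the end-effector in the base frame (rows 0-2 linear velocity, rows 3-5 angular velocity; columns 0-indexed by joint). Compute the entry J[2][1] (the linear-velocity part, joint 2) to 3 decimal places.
1.000

prismatic axis z_1 = (0.0000,0.0000,1.0000)
J_v[:, 1] = z_1; J_ω[:, 1] = (0,0,0)
entry J[2][1] = 1.0000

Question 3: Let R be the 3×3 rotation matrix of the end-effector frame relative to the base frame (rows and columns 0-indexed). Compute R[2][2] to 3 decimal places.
End-effector z-axis (col 2 of R) = (0.0000,0.0000,1.0000)
R[2][2] = 1.0000

1.000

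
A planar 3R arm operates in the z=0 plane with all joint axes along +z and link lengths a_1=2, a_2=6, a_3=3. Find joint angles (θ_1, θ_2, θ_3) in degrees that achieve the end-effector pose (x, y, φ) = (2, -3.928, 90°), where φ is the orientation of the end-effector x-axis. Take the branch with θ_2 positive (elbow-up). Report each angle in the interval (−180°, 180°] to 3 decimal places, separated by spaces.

-120.006 60.008 149.998

wrist centre = target − a_3·(cos φ, sin φ) = (2.0000, -6.9280)
cos θ_2 = (51.9972−2²−6²)/(2·2·6) = 0.4999; θ_2 = 60.0078° (elbow-up)
β = atan2(-6.9280,2.0000) = -73.8974°; ψ = atan2(5.1966,4.9993) = 46.1084°
θ_1 = β − ψ = -120.0058°
θ_3 = φ − θ_1 − θ_2 = 149.9981° (wrapped to (-180°,180°])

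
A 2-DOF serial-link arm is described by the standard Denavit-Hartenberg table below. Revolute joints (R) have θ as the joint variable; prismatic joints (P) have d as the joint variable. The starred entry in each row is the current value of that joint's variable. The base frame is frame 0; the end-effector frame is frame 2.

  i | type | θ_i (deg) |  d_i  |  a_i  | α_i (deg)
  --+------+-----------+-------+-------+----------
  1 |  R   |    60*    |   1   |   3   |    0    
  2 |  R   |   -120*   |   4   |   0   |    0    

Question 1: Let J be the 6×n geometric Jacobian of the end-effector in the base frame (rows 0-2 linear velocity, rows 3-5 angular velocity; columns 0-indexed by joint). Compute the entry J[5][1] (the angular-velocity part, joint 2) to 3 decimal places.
1.000

axis z_1 = (0.0000,0.0000,1.0000); lever o_n−o_1 = (0.0000,0.0000,4.0000)
cross product → J_v[:, 1] = (0.0000,0.0000,0.0000)
J_ω[:, 1] = z_1
entry J[5][1] = 1.0000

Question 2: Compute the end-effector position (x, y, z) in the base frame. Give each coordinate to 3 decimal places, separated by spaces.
after link 1: o_1 = (1.5000, 2.5981, 1.0000)
after link 2: o_2 = (1.5000, 2.5981, 5.0000)

1.500 2.598 5.000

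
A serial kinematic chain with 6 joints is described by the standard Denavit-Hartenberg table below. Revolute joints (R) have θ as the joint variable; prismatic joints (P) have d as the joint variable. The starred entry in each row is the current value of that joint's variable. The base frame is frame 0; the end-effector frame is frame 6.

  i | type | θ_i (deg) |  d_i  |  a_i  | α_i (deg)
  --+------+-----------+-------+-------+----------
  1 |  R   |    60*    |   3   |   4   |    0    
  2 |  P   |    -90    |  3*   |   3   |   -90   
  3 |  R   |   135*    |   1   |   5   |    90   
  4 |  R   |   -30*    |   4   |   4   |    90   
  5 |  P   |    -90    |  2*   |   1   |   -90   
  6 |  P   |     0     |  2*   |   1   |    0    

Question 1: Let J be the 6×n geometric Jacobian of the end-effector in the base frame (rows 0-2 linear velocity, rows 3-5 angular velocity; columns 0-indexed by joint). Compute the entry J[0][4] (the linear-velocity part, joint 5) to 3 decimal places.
prismatic axis z_4 = (-0.1268,-0.9268,0.3536)
J_v[:, 4] = z_4; J_ω[:, 4] = (0,0,0)
entry J[0][4] = -0.1268

-0.127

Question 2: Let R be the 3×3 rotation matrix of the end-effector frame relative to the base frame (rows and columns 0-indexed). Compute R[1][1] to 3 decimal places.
0.927

End-effector y-axis (col 1 of R) = (0.1268,0.9268,-0.3536)
R[1][1] = 0.9268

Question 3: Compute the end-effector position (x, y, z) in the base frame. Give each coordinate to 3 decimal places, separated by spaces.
-1.675 1.276 -1.917

after link 1: o_1 = (2.0000, 3.4641, 3.0000)
after link 2: o_2 = (4.5981, 1.9641, 6.0000)
after link 3: o_3 = (2.0362, 4.5979, 2.4645)
after link 4: o_4 = (1.3644, 2.6764, -2.8135)
after link 5: o_5 = (0.4984, 1.1764, -1.3992)
after link 6: o_6 = (-1.6747, 1.2763, -1.9169)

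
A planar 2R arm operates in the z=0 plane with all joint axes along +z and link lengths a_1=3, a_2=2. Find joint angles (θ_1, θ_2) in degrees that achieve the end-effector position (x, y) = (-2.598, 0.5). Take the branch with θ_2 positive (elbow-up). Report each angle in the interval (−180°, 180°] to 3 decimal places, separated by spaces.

cos θ_2 = (6.9996−3²−2²)/(2·3·2) = -0.5000; θ_2 = 120.0022° (elbow-up)
β = atan2(0.5000,-2.5980) = 169.1063°; ψ = atan2(1.7320,1.9999) = 40.8937°
θ_1 = β − ψ = 128.2126°

128.213 120.002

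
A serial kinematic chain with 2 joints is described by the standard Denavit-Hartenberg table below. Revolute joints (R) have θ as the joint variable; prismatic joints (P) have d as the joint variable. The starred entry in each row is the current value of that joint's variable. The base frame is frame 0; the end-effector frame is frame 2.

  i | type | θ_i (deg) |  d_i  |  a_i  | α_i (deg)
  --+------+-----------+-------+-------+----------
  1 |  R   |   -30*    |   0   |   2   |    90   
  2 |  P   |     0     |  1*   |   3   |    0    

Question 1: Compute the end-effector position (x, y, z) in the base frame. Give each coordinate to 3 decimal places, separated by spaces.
3.830 -3.366 0.000

after link 1: o_1 = (1.7321, -1.0000, 0.0000)
after link 2: o_2 = (3.8301, -3.3660, 0.0000)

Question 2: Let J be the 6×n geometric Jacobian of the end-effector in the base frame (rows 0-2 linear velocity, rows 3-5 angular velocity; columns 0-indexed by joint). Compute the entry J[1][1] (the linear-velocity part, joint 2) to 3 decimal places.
-0.866

prismatic axis z_1 = (-0.5000,-0.8660,0.0000)
J_v[:, 1] = z_1; J_ω[:, 1] = (0,0,0)
entry J[1][1] = -0.8660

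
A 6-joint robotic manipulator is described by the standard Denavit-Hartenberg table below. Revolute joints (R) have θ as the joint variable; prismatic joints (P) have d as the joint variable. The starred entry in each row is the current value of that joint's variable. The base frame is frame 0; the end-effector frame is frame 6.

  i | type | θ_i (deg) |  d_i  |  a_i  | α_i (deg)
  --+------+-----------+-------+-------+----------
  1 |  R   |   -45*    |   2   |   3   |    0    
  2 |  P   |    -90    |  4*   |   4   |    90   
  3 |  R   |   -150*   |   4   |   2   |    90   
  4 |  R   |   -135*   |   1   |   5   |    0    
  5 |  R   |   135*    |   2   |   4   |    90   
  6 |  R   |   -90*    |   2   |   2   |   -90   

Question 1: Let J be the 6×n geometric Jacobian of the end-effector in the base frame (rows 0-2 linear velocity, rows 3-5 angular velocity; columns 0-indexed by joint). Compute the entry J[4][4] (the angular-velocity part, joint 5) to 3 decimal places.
0.354

axis z_4 = (0.3536,0.3536,0.8660); lever o_n−o_4 = (3.8637,1.0353,-2.0000)
cross product → J_v[:, 4] = (-1.6037,4.0532,-1.0000)
J_ω[:, 4] = z_4
entry J[4][4] = 0.3536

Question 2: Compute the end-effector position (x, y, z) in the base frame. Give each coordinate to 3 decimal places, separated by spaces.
after link 1: o_1 = (2.1213, -2.1213, 2.0000)
after link 2: o_2 = (-0.7071, -4.9497, 6.0000)
after link 3: o_3 = (-2.3108, -0.8966, 5.0000)
after link 4: o_4 = (-1.6223, -5.2081, 7.6338)
after link 5: o_5 = (1.5343, -2.0515, 7.3658)
after link 6: o_6 = (2.2414, -4.1728, 5.6338)

2.241 -4.173 5.634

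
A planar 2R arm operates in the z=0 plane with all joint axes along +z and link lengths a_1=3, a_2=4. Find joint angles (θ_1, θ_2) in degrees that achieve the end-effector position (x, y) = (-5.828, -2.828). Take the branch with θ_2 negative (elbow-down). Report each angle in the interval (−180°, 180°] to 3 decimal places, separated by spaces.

-128.214 -45.025

cos θ_2 = (41.9632−3²−4²)/(2·3·4) = 0.7068; θ_2 = -45.0250° (elbow-down)
β = atan2(-2.8280,-5.8280) = -154.1153°; ψ = atan2(-2.8297,5.8272) = -25.9010°
θ_1 = β − ψ = -128.2143°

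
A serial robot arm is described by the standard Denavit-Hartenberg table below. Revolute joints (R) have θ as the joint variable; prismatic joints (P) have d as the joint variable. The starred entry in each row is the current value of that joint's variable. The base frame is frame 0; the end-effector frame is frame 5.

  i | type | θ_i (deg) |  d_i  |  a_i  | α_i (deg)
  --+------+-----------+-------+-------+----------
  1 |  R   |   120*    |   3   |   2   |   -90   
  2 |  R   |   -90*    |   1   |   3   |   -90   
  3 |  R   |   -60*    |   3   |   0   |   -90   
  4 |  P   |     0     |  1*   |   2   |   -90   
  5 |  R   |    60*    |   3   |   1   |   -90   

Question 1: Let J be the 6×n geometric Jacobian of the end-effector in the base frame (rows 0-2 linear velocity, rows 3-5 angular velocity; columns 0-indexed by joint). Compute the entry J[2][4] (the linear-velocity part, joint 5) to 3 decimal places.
axis z_4 = (0.5000,-0.8660,0.0000); lever o_n−o_4 = (0.7500,-3.0311,-0.5000)
cross product → J_v[:, 4] = (0.4330,0.2500,-0.8660)
J_ω[:, 4] = z_4
entry J[2][4] = -0.8660

-0.866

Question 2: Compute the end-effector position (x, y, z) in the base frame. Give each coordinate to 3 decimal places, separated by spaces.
after link 1: o_1 = (-1.0000, 1.7321, 3.0000)
after link 2: o_2 = (-1.8660, 1.2321, 6.0000)
after link 3: o_3 = (-3.3660, 3.8301, 6.0000)
after link 4: o_4 = (-4.4330, 3.2141, 7.8660)
after link 5: o_5 = (-3.6830, 0.1830, 7.3660)

-3.683 0.183 7.366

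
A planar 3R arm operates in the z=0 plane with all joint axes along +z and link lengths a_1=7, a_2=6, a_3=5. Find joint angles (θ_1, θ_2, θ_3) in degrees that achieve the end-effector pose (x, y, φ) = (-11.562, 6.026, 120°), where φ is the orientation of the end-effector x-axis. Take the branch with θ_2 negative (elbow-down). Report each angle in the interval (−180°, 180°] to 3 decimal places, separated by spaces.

wrist centre = target − a_3·(cos φ, sin φ) = (-9.0620, 1.6959)
cos θ_2 = (84.9958−7²−6²)/(2·7·6) = -0.0000; θ_2 = -90.0028° (elbow-down)
β = atan2(1.6959,-9.0620) = 169.4002°; ψ = atan2(-6.0000,6.9997) = -40.6025°
θ_1 = β − ψ = 210.0027°
θ_3 = φ − θ_1 − θ_2 = 0.0001° (wrapped to (-180°,180°])

-149.997 -90.003 0.000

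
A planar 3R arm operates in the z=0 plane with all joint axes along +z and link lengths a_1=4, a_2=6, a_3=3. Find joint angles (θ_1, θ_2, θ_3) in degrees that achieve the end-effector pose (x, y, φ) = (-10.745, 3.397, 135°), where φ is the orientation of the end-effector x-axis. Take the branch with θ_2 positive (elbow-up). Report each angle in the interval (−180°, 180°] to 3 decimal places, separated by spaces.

134.994 60.007 -60.001

wrist centre = target − a_3·(cos φ, sin φ) = (-8.6237, 1.2757)
cos θ_2 = (75.9952−4²−6²)/(2·4·6) = 0.4999; θ_2 = 60.0066° (elbow-up)
β = atan2(1.2757,-8.6237) = 171.5854°; ψ = atan2(5.1965,6.9994) = 36.5909°
θ_1 = β − ψ = 134.9945°
θ_3 = φ − θ_1 − θ_2 = -60.0011° (wrapped to (-180°,180°])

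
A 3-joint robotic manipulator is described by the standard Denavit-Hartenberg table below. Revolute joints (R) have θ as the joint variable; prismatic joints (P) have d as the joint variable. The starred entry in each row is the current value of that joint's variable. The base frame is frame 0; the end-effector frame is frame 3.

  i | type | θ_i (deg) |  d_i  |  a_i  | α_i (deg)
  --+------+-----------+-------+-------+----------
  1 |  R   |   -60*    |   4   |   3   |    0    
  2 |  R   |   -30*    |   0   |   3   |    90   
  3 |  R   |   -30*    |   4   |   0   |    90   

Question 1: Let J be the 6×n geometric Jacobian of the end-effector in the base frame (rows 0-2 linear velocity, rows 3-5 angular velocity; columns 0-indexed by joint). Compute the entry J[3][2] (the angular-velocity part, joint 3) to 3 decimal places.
axis z_2 = (-1.0000,-0.0000,0.0000); lever o_n−o_2 = (-4.0000,-0.0000,0.0000)
cross product → J_v[:, 2] = (0.0000,-0.0000,0.0000)
J_ω[:, 2] = z_2
entry J[3][2] = -1.0000

-1.000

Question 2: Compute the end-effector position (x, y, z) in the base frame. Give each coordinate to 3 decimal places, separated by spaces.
after link 1: o_1 = (1.5000, -2.5981, 4.0000)
after link 2: o_2 = (1.5000, -5.5981, 4.0000)
after link 3: o_3 = (-2.5000, -5.5981, 4.0000)

-2.500 -5.598 4.000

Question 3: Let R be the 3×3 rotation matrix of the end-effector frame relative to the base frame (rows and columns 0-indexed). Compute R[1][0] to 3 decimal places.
-0.866

End-effector x-axis (col 0 of R) = (0.0000,-0.8660,-0.5000)
R[1][0] = -0.8660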